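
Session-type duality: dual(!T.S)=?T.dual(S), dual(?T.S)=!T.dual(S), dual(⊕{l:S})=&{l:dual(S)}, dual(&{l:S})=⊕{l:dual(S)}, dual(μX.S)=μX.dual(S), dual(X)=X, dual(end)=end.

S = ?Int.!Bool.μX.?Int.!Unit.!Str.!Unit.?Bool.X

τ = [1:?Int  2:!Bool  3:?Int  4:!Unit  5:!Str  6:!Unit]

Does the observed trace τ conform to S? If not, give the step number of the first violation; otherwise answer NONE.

@1 ?Int  ✓  state: !Bool.μX.…
@2 !Bool  ✓  state: μX.…
@3 ?Int  ✓  state: !Unit.!Str.!Unit.?Bool.μX.…
@4 !Unit  ✓  state: !Str.!Unit.?Bool.μX.…
@5 !Str  ✓  state: !Unit.?Bool.μX.…
@6 !Unit  ✓  state: ?Bool.μX.…
all 6 steps conform

NONE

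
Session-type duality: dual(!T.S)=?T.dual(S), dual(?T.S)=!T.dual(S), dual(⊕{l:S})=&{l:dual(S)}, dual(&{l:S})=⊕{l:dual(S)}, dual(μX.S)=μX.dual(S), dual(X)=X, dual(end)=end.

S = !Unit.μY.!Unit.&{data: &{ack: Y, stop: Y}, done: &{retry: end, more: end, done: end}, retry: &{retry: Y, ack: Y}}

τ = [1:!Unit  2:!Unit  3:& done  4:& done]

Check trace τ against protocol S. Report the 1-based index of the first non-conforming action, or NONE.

NONE

[1] !Unit  ✓  cont: μY.…
[2] !Unit  ✓  cont: &{data: &{ack: μY.…, stop: μY.…}, done: &{retry: end, more: end, done: end}, retry: &{retry: μY.…, ack: μY.…}}
[3] & done  ✓  cont: &{retry: end, more: end, done: end}
[4] & done  ✓  cont: end
τ conforms to S (length 4)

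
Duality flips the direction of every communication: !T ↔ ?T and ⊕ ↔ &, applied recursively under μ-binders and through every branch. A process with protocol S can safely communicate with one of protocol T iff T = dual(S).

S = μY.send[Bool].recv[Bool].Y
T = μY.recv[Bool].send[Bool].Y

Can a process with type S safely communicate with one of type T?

μY vs μY  ok (binder kept)
  send[Bool] vs recv[Bool]  ok
    recv[Bool] vs send[Bool]  ok
      Y vs Y  ok

YES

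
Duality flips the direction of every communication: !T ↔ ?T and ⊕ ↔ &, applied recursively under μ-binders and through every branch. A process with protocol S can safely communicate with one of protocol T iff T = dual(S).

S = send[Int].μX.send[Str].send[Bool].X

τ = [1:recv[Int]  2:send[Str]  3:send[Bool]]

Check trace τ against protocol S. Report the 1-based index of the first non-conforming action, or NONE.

1

step 1: got recv[Int], protocol expects send[Int]  ✗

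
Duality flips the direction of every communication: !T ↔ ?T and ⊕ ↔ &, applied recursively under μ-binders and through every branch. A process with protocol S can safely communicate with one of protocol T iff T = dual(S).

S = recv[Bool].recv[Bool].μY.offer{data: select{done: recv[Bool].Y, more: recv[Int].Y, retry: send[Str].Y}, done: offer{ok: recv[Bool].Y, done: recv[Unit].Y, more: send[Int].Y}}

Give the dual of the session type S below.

recv[Bool] ↦ send[Bool]
  recv[Bool] ↦ send[Bool]
    μY ↦ μY  (μ self-dual)
      offer{data,done} ↦ select{data,done}  (offer→select)
        • data:
          select{done,more,retry} ↦ offer{done,more,retry}  (⊕→&)
            • done:
              recv[Bool] ↦ send[Bool]
                Y self-dual
            • more:
              recv[Int] ↦ send[Int]
                Y self-dual
            • retry:
              send[Str] ↦ recv[Str]
                Y self-dual
        • done:
          offer{ok,done,more} ↦ select{ok,done,more}  (offer→select)
            • ok:
              recv[Bool] ↦ send[Bool]
                Y self-dual
            • done:
              recv[Unit] ↦ send[Unit]
                Y self-dual
            • more:
              send[Int] ↦ recv[Int]
                Y self-dual

send[Bool].send[Bool].μY.select{data: offer{done: send[Bool].Y, more: send[Int].Y, retry: recv[Str].Y}, done: select{ok: send[Bool].Y, done: send[Unit].Y, more: recv[Int].Y}}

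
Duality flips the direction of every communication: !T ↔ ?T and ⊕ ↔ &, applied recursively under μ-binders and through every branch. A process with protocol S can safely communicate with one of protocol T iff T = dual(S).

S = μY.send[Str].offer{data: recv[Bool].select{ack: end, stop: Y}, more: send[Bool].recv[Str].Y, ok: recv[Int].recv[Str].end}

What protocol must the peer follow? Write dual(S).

μY = μY  (rec unchanged)
  send[Str] = recv[Str]
    offer{data,more,ok} = select{data,more,ok}  (offer→select)
      case data:
        recv[Bool] = send[Bool]
          select{ack,stop} = offer{ack,stop}  (internal→external)
            case ack:
              dual(end) = end
            case stop:
              dual(Y) = Y
      case more:
        send[Bool] = recv[Bool]
          recv[Str] = send[Str]
            dual(Y) = Y
      case ok:
        recv[Int] = send[Int]
          recv[Str] = send[Str]
            dual(end) = end

μY.recv[Str].select{data: send[Bool].offer{ack: end, stop: Y}, more: recv[Bool].send[Str].Y, ok: send[Int].send[Str].end}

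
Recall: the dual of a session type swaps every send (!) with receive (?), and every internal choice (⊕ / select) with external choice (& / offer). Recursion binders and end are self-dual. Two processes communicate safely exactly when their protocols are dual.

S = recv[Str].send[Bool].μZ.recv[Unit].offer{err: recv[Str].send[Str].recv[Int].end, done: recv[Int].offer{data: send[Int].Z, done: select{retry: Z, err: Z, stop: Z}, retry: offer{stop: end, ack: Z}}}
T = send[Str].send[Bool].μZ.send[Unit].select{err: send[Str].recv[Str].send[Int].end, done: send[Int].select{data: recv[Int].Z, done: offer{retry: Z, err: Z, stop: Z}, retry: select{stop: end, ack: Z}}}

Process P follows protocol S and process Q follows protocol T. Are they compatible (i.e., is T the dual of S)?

NO

recv[Str] | send[Str]  ok
  send[Bool] | send[Bool]  ✗ same direction on both sides — not dual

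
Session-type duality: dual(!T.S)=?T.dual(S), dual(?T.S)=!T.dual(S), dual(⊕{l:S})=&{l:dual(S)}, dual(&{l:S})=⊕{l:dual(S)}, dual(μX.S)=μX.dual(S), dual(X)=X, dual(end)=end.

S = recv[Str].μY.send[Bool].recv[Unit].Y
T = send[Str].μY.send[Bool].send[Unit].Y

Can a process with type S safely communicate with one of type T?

NO

recv[Str] vs send[Str]  match
  μY vs μY  match (μ self-dual)
    send[Bool] vs send[Bool]  ✗ same direction on both sides — not dual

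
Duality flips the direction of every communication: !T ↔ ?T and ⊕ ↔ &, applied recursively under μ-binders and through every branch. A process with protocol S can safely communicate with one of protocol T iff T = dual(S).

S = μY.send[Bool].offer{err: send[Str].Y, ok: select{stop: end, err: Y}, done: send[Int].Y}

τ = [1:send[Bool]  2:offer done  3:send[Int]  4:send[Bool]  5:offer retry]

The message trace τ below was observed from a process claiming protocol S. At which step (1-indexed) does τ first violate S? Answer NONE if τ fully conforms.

5

@1 send[Bool]  ✓  state: offer{err: send[Str].μY.…, ok: select{stop: end, err: μY.…}, done: send[Int].μY.…}
@2 offer done  ✓  state: send[Int].μY.…
@3 send[Int]  ✓  state: μY.…
@4 send[Bool]  ✓  state: offer{err: send[Str].μY.…, ok: select{stop: end, err: μY.…}, done: send[Int].μY.…}
@5 got offer retry, protocol expects offer err or offer ok or offer done  ✗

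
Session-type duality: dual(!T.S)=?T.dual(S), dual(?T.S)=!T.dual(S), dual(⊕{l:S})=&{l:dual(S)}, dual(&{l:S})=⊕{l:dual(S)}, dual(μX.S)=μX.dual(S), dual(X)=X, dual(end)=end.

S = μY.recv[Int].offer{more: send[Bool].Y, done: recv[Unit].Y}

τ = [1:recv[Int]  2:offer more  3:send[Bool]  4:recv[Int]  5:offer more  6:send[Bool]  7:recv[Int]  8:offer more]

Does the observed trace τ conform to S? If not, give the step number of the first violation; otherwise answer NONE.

[1] recv[Int]  match  state: offer{more: send[Bool].μY.…, done: recv[Unit].μY.…}
[2] offer more  match  state: send[Bool].μY.…
[3] send[Bool]  match  state: μY.…
[4] recv[Int]  match  state: offer{more: send[Bool].μY.…, done: recv[Unit].μY.…}
[5] offer more  match  state: send[Bool].μY.…
[6] send[Bool]  match  state: μY.…
[7] recv[Int]  match  state: offer{more: send[Bool].μY.…, done: recv[Unit].μY.…}
[8] offer more  match  state: send[Bool].μY.…
τ conforms to S (length 8)

NONE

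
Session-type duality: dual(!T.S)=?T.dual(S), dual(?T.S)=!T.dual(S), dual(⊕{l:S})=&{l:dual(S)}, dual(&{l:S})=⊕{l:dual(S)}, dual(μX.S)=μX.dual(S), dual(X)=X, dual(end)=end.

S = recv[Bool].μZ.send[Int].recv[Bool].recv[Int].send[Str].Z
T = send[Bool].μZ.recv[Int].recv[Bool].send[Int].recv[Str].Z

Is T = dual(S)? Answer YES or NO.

recv[Bool] | send[Bool]  ✓
  μZ | μZ  ✓ (μ self-dual)
    send[Int] | recv[Int]  ✓
      recv[Bool] | recv[Bool]  ✗ same direction on both sides — not dual

NO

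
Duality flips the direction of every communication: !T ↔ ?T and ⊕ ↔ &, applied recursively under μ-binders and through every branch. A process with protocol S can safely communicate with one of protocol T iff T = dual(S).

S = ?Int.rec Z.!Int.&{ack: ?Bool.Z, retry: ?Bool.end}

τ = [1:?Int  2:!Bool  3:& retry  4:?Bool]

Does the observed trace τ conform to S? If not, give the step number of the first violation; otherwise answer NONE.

2

[1] ?Int  match  now at rec Z.…
[2] got !Bool, protocol expects !Int  ✗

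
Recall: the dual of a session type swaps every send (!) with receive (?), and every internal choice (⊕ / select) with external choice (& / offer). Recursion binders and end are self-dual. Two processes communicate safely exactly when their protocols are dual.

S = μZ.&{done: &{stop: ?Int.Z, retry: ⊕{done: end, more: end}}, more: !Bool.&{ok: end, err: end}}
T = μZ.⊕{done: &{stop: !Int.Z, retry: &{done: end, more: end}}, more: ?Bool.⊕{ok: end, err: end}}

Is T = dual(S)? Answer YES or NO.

μZ ‖ μZ  ✓ (binder kept)
  &{done,more} ‖ ⊕{done,more}  ✓ same labels
    • done:
      &{stop,retry} ‖ &{stop,retry}  ✗ choice polarity not flipped — not dual

NO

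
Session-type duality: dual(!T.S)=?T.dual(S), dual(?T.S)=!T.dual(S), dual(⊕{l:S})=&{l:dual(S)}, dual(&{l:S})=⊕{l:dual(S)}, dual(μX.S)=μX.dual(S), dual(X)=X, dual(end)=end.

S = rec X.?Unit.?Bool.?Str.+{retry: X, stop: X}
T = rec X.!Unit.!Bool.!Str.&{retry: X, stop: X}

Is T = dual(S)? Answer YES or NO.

YES

rec X ‖ rec X  ✓ (μ self-dual)
  ?Unit ‖ !Unit  ✓
    ?Bool ‖ !Bool  ✓
      ?Str ‖ !Str  ✓
        +{retry,stop} ‖ &{retry,stop}  ✓ label sets agree
          • retry:
            X ‖ X  ✓
          • stop:
            X ‖ X  ✓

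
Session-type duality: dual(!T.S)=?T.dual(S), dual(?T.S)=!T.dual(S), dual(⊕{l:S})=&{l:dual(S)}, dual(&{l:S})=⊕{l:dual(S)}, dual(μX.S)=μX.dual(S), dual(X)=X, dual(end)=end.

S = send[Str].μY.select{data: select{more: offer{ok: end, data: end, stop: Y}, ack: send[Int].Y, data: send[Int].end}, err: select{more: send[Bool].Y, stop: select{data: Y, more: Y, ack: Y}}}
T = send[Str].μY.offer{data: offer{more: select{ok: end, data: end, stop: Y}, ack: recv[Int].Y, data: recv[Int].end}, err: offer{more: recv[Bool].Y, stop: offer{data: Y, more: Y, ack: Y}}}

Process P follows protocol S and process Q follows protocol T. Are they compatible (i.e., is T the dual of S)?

NO

send[Str] | send[Str]  ✗ same direction on both sides — not dual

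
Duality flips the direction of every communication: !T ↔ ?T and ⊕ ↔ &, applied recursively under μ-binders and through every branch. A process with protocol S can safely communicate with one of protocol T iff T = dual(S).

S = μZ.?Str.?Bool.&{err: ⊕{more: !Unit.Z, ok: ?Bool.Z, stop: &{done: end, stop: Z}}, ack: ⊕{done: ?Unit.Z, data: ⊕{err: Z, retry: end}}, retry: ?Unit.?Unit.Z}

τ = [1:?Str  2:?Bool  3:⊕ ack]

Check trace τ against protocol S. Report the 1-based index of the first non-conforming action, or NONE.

3

@1 ?Str  match  residual = ?Bool.&{err: ⊕{more: !Unit.μZ.…, ok: ?Bool.μZ.…, stop: &{done: end, stop: μZ.…}}, ack: ⊕{done: ?Unit.μZ.…, data: ⊕{err: μZ.…, retry: end}}, retry: ?Unit.?Unit.μZ.…}
@2 ?Bool  match  residual = &{err: ⊕{more: !Unit.μZ.…, ok: ?Bool.μZ.…, stop: &{done: end, stop: μZ.…}}, ack: ⊕{done: ?Unit.μZ.…, data: ⊕{err: μZ.…, retry: end}}, retry: ?Unit.?Unit.μZ.…}
@3 got ⊕ ack, protocol expects & err or & ack or & retry  ✗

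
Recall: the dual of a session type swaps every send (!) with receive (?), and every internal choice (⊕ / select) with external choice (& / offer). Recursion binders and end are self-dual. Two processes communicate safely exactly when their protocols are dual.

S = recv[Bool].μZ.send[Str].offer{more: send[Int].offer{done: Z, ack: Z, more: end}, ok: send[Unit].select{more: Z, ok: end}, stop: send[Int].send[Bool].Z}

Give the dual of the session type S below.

recv[Bool] = send[Bool]
  μZ = μZ  (rec unchanged)
    send[Str] = recv[Str]
      offer{more,ok,stop} = select{more,ok,stop}  (offer→select)
        case more:
          send[Int] = recv[Int]
            offer{done,ack,more} = select{done,ack,more}  (offer→select)
              case done:
                dual(Z) = Z
              case ack:
                dual(Z) = Z
              case more:
                dual(end) = end
        case ok:
          send[Unit] = recv[Unit]
            select{more,ok} = offer{more,ok}  (select→offer)
              case more:
                dual(Z) = Z
              case ok:
                dual(end) = end
        case stop:
          send[Int] = recv[Int]
            send[Bool] = recv[Bool]
              dual(Z) = Z

send[Bool].μZ.recv[Str].select{more: recv[Int].select{done: Z, ack: Z, more: end}, ok: recv[Unit].offer{more: Z, ok: end}, stop: recv[Int].recv[Bool].Z}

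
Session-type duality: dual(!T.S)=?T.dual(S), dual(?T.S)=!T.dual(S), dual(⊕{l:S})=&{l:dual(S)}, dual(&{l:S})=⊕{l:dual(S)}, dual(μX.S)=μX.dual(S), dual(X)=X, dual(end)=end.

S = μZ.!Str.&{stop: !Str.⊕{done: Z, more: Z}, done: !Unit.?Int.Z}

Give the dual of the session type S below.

μZ.?Str.⊕{stop: ?Str.&{done: Z, more: Z}, done: ?Unit.!Int.Z}

μZ = μZ  (binder kept)
  !Str = ?Str
    &{stop,done} = ⊕{stop,done}  (&→⊕)
      case stop:
        !Str = ?Str
          ⊕{done,more} = &{done,more}  (internal→external)
            case done:
              dual(Z) = Z
            case more:
              dual(Z) = Z
      case done:
        !Unit = ?Unit
          ?Int = !Int
            dual(Z) = Z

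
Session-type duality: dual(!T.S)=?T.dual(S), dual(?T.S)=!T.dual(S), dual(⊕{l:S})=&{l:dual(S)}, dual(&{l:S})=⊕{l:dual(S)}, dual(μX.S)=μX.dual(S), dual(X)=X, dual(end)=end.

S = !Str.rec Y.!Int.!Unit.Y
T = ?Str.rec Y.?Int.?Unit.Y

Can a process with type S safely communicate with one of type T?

YES

!Str vs ?Str  match
  rec Y vs rec Y  match (μ self-dual)
    !Int vs ?Int  match
      !Unit vs ?Unit  match
        Y vs Y  match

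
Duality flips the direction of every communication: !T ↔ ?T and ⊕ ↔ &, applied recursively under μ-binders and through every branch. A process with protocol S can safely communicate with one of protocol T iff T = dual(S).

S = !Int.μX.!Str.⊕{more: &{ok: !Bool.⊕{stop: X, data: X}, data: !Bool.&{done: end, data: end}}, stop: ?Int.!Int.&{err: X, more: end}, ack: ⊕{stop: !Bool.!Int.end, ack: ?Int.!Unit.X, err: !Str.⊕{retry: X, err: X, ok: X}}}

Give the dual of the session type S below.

!Int → ?Int
  μX → μX  (μ self-dual)
    !Str → ?Str
      ⊕{more,stop,ack} → &{more,stop,ack}  (internal→external)
        [more]
          &{ok,data} → ⊕{ok,data}  (&→⊕)
            [ok]
              !Bool → ?Bool
                ⊕{stop,data} → &{stop,data}  (internal→external)
                  [stop]
                    dual(X) = X
                  [data]
                    dual(X) = X
            [data]
              !Bool → ?Bool
                &{done,data} → ⊕{done,data}  (&→⊕)
                  [done]
                    dual(end) = end
                  [data]
                    dual(end) = end
        [stop]
          ?Int → !Int
            !Int → ?Int
              &{err,more} → ⊕{err,more}  (&→⊕)
                [err]
                  dual(X) = X
                [more]
                  dual(end) = end
        [ack]
          ⊕{stop,ack,err} → &{stop,ack,err}  (internal→external)
            [stop]
              !Bool → ?Bool
                !Int → ?Int
                  dual(end) = end
            [ack]
              ?Int → !Int
                !Unit → ?Unit
                  dual(X) = X
            [err]
              !Str → ?Str
                ⊕{retry,err,ok} → &{retry,err,ok}  (internal→external)
                  [retry]
                    dual(X) = X
                  [err]
                    dual(X) = X
                  [ok]
                    dual(X) = X

?Int.μX.?Str.&{more: ⊕{ok: ?Bool.&{stop: X, data: X}, data: ?Bool.⊕{done: end, data: end}}, stop: !Int.?Int.⊕{err: X, more: end}, ack: &{stop: ?Bool.?Int.end, ack: !Int.?Unit.X, err: ?Str.&{retry: X, err: X, ok: X}}}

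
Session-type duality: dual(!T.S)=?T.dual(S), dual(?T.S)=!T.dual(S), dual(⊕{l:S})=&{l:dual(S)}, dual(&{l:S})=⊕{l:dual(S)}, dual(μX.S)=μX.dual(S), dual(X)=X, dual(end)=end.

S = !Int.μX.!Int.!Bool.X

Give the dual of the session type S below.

?Int.μX.?Int.?Bool.X

!Int = ?Int
  μX = μX  (rec unchanged)
    !Int = ?Int
      !Bool = ?Bool
        X self-dual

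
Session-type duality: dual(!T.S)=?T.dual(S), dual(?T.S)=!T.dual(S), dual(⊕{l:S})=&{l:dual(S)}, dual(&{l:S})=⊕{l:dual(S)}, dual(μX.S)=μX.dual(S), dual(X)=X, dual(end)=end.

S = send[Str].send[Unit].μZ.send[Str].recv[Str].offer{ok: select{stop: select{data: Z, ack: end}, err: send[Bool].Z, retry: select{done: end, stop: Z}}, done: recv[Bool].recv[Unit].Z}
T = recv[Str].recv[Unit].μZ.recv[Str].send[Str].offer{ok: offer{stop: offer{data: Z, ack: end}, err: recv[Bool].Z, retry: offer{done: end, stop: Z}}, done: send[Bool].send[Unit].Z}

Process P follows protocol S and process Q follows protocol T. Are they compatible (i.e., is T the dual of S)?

NO

send[Str] | recv[Str]  ✓
  send[Unit] | recv[Unit]  ✓
    μZ | μZ  ✓ (μ self-dual)
      send[Str] | recv[Str]  ✓
        recv[Str] | send[Str]  ✓
          offer{ok,done} | offer{ok,done}  ✗ choice polarity not flipped — not dual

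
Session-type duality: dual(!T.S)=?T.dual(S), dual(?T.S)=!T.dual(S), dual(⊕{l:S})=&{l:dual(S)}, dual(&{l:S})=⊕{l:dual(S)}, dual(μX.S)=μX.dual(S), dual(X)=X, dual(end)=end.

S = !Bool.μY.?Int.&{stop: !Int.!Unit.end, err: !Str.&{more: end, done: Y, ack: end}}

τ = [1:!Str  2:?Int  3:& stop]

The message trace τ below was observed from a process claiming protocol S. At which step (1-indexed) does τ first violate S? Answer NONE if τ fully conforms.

[1] got !Str, protocol expects !Bool  ✗

1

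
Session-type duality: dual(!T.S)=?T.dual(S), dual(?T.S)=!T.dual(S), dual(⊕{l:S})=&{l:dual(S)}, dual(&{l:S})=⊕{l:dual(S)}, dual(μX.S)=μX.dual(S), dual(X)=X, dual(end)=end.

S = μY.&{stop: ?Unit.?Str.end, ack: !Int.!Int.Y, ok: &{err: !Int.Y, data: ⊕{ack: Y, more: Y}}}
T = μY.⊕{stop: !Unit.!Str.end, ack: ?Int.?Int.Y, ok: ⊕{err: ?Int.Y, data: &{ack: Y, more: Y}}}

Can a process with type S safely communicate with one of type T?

μY ‖ μY  match (μ self-dual)
  &{stop,ack,ok} ‖ ⊕{stop,ack,ok}  match same labels
    [stop]
      ?Unit ‖ !Unit  match
        ?Str ‖ !Str  match
          end ‖ end  match
    [ack]
      !Int ‖ ?Int  match
        !Int ‖ ?Int  match
          Y ‖ Y  match
    [ok]
      &{err,data} ‖ ⊕{err,data}  match same labels
        [err]
          !Int ‖ ?Int  match
            Y ‖ Y  match
        [data]
          ⊕{ack,more} ‖ &{ack,more}  match same labels
            [ack]
              Y ‖ Y  match
            [more]
              Y ‖ Y  match

YES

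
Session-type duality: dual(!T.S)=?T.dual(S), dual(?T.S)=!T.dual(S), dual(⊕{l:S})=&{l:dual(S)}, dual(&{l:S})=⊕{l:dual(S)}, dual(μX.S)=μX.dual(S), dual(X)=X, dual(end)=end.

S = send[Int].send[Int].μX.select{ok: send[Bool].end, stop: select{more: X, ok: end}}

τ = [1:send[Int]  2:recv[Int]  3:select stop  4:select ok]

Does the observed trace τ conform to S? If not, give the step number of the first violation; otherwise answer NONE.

step 1: send[Int]  ✓  cont: send[Int].μX.…
step 2: got recv[Int], protocol expects send[Int]  ✗

2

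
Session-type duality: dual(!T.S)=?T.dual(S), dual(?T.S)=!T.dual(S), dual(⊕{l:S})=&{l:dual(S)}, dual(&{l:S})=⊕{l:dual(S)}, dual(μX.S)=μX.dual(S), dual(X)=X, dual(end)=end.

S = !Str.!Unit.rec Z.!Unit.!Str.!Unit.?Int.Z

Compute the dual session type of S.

!Str ↦ ?Str
  !Unit ↦ ?Unit
    rec Z ↦ rec Z  (rec unchanged)
      !Unit ↦ ?Unit
        !Str ↦ ?Str
          !Unit ↦ ?Unit
            ?Int ↦ !Int
              Z self-dual

?Str.?Unit.rec Z.?Unit.?Str.?Unit.!Int.Z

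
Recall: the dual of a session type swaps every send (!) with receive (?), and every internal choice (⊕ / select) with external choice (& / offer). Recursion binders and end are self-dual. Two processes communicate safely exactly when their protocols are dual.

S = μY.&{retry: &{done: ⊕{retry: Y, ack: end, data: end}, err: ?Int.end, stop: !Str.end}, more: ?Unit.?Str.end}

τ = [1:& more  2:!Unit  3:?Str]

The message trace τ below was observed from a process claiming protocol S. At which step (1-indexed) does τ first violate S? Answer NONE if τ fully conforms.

2

@1 & more  match  cont: ?Unit.?Str.end
@2 got !Unit, protocol expects ?Unit  ✗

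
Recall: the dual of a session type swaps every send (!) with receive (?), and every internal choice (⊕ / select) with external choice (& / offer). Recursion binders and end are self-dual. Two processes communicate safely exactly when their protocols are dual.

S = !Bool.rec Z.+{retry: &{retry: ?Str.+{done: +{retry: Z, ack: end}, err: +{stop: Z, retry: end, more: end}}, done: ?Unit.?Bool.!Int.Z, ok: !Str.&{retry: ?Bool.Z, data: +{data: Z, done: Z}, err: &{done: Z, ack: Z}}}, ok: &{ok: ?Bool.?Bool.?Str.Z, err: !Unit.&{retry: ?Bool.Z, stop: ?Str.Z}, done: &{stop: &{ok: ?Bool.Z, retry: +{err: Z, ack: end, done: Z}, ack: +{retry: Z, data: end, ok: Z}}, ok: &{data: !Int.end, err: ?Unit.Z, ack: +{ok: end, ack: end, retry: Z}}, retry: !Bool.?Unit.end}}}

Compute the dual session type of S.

!Bool ↦ ?Bool
  rec Z ↦ rec Z  (rec unchanged)
    +{retry,ok} ↦ &{retry,ok}  (internal→external)
      [retry]
        &{retry,done,ok} ↦ +{retry,done,ok}  (external→internal)
          [retry]
            ?Str ↦ !Str
              +{done,err} ↦ &{done,err}  (internal→external)
                [done]
                  +{retry,ack} ↦ &{retry,ack}  (internal→external)
                    [retry]
                      dual(Z) = Z
                    [ack]
                      dual(end) = end
                [err]
                  +{stop,retry,more} ↦ &{stop,retry,more}  (internal→external)
                    [stop]
                      dual(Z) = Z
                    [retry]
                      dual(end) = end
                    [more]
                      dual(end) = end
          [done]
            ?Unit ↦ !Unit
              ?Bool ↦ !Bool
                !Int ↦ ?Int
                  dual(Z) = Z
          [ok]
            !Str ↦ ?Str
              &{retry,data,err} ↦ +{retry,data,err}  (external→internal)
                [retry]
                  ?Bool ↦ !Bool
                    dual(Z) = Z
                [data]
                  +{data,done} ↦ &{data,done}  (internal→external)
                    [data]
                      dual(Z) = Z
                    [done]
                      dual(Z) = Z
                [err]
                  &{done,ack} ↦ +{done,ack}  (external→internal)
                    [done]
                      dual(Z) = Z
                    [ack]
                      dual(Z) = Z
      [ok]
        &{ok,err,done} ↦ +{ok,err,done}  (external→internal)
          [ok]
            ?Bool ↦ !Bool
              ?Bool ↦ !Bool
                ?Str ↦ !Str
                  dual(Z) = Z
          [err]
            !Unit ↦ ?Unit
              &{retry,stop} ↦ +{retry,stop}  (external→internal)
                [retry]
                  ?Bool ↦ !Bool
                    dual(Z) = Z
                [stop]
                  ?Str ↦ !Str
                    dual(Z) = Z
          [done]
            &{stop,ok,retry} ↦ +{stop,ok,retry}  (external→internal)
              [stop]
                &{ok,retry,ack} ↦ +{ok,retry,ack}  (external→internal)
                  [ok]
                    ?Bool ↦ !Bool
                      dual(Z) = Z
                  [retry]
                    +{err,ack,done} ↦ &{err,ack,done}  (internal→external)
                      [err]
                        dual(Z) = Z
                      [ack]
                        dual(end) = end
                      [done]
                        dual(Z) = Z
                  [ack]
                    +{retry,data,ok} ↦ &{retry,data,ok}  (internal→external)
                      [retry]
                        dual(Z) = Z
                      [data]
                        dual(end) = end
                      [ok]
                        dual(Z) = Z
              [ok]
                &{data,err,ack} ↦ +{data,err,ack}  (external→internal)
                  [data]
                    !Int ↦ ?Int
                      dual(end) = end
                  [err]
                    ?Unit ↦ !Unit
                      dual(Z) = Z
                  [ack]
                    +{ok,ack,retry} ↦ &{ok,ack,retry}  (internal→external)
                      [ok]
                        dual(end) = end
                      [ack]
                        dual(end) = end
                      [retry]
                        dual(Z) = Z
              [retry]
                !Bool ↦ ?Bool
                  ?Unit ↦ !Unit
                    dual(end) = end

?Bool.rec Z.&{retry: +{retry: !Str.&{done: &{retry: Z, ack: end}, err: &{stop: Z, retry: end, more: end}}, done: !Unit.!Bool.?Int.Z, ok: ?Str.+{retry: !Bool.Z, data: &{data: Z, done: Z}, err: +{done: Z, ack: Z}}}, ok: +{ok: !Bool.!Bool.!Str.Z, err: ?Unit.+{retry: !Bool.Z, stop: !Str.Z}, done: +{stop: +{ok: !Bool.Z, retry: &{err: Z, ack: end, done: Z}, ack: &{retry: Z, data: end, ok: Z}}, ok: +{data: ?Int.end, err: !Unit.Z, ack: &{ok: end, ack: end, retry: Z}}, retry: ?Bool.!Unit.end}}}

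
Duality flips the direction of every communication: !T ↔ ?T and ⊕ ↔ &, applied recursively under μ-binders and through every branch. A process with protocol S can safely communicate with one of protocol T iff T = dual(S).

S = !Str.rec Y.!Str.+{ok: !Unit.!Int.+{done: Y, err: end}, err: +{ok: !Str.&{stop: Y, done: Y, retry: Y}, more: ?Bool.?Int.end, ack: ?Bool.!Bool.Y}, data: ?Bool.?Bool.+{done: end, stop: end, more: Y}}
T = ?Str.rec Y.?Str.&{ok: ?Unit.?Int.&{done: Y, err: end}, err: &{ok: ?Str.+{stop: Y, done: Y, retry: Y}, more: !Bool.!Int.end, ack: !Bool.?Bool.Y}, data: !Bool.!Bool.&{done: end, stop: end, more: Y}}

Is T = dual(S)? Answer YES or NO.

YES

!Str ‖ ?Str  match
  rec Y ‖ rec Y  match (μ self-dual)
    !Str ‖ ?Str  match
      +{ok,err,data} ‖ &{ok,err,data}  match same labels
        case ok:
          !Unit ‖ ?Unit  match
            !Int ‖ ?Int  match
              +{done,err} ‖ &{done,err}  match same labels
                case done:
                  Y ‖ Y  match
                case err:
                  end ‖ end  match
        case err:
          +{ok,more,ack} ‖ &{ok,more,ack}  match same labels
            case ok:
              !Str ‖ ?Str  match
                &{stop,done,retry} ‖ +{stop,done,retry}  match same labels
                  case stop:
                    Y ‖ Y  match
                  case done:
                    Y ‖ Y  match
                  case retry:
                    Y ‖ Y  match
            case more:
              ?Bool ‖ !Bool  match
                ?Int ‖ !Int  match
                  end ‖ end  match
            case ack:
              ?Bool ‖ !Bool  match
                !Bool ‖ ?Bool  match
                  Y ‖ Y  match
        case data:
          ?Bool ‖ !Bool  match
            ?Bool ‖ !Bool  match
              +{done,stop,more} ‖ &{done,stop,more}  match same labels
                case done:
                  end ‖ end  match
                case stop:
                  end ‖ end  match
                case more:
                  Y ‖ Y  match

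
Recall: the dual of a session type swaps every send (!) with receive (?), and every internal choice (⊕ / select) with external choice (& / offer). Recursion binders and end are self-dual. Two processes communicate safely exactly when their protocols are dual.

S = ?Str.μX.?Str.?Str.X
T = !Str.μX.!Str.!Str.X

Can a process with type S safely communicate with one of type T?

YES

?Str ‖ !Str  ok
  μX ‖ μX  ok (μ self-dual)
    ?Str ‖ !Str  ok
      ?Str ‖ !Str  ok
        X ‖ X  ok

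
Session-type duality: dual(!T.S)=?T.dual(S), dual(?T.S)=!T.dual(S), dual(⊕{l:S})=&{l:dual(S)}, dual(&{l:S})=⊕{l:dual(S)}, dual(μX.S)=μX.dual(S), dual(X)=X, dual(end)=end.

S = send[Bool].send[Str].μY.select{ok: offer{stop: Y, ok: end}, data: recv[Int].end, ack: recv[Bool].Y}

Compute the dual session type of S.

recv[Bool].recv[Str].μY.offer{ok: select{stop: Y, ok: end}, data: send[Int].end, ack: send[Bool].Y}

send[Bool] → recv[Bool]
  send[Str] → recv[Str]
    μY → μY  (binder kept)
      select{ok,data,ack} → offer{ok,data,ack}  (internal→external)
        [ok]
          offer{stop,ok} → select{stop,ok}  (offer→select)
            [stop]
              dual(Y) = Y
            [ok]
              dual(end) = end
        [data]
          recv[Int] → send[Int]
            dual(end) = end
        [ack]
          recv[Bool] → send[Bool]
            dual(Y) = Y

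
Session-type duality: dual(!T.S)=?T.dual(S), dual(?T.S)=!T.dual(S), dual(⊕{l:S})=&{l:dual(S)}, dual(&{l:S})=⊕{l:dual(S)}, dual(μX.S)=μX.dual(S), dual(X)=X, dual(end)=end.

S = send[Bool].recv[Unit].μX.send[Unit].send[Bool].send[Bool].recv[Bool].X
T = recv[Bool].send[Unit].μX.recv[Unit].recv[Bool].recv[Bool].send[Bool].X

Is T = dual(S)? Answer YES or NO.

send[Bool] ‖ recv[Bool]  match
  recv[Unit] ‖ send[Unit]  match
    μX ‖ μX  match (rec unchanged)
      send[Unit] ‖ recv[Unit]  match
        send[Bool] ‖ recv[Bool]  match
          send[Bool] ‖ recv[Bool]  match
            recv[Bool] ‖ send[Bool]  match
              X ‖ X  match

YES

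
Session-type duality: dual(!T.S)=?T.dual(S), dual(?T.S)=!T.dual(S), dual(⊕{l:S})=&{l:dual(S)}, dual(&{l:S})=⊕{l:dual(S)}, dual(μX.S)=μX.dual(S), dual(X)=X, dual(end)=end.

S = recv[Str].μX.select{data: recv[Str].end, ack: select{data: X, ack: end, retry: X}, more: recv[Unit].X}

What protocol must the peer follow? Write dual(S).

recv[Str] → send[Str]
  μX → μX  (rec unchanged)
    select{data,ack,more} → offer{data,ack,more}  (⊕→&)
      case data:
        recv[Str] → send[Str]
          end self-dual
      case ack:
        select{data,ack,retry} → offer{data,ack,retry}  (⊕→&)
          case data:
            X self-dual
          case ack:
            end self-dual
          case retry:
            X self-dual
      case more:
        recv[Unit] → send[Unit]
          X self-dual

send[Str].μX.offer{data: send[Str].end, ack: offer{data: X, ack: end, retry: X}, more: send[Unit].X}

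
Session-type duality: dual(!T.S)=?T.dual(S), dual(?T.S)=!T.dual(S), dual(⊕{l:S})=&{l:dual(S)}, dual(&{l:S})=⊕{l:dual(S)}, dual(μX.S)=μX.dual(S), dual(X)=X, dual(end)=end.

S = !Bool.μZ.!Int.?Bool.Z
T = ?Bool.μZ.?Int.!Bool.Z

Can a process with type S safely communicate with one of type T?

!Bool ‖ ?Bool  ok
  μZ ‖ μZ  ok (rec unchanged)
    !Int ‖ ?Int  ok
      ?Bool ‖ !Bool  ok
        Z ‖ Z  ok

YES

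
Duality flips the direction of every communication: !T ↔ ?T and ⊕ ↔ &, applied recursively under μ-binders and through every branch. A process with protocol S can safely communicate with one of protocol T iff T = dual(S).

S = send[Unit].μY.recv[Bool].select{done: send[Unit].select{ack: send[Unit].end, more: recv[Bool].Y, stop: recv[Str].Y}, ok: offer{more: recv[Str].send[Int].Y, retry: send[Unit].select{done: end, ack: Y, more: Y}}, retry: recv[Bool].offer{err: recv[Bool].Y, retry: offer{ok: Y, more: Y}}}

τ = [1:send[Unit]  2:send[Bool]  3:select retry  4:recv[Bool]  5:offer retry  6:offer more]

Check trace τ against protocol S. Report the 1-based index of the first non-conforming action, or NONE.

step 1: send[Unit]  ✓  now at μY.…
step 2: got send[Bool], protocol expects recv[Bool]  ✗

2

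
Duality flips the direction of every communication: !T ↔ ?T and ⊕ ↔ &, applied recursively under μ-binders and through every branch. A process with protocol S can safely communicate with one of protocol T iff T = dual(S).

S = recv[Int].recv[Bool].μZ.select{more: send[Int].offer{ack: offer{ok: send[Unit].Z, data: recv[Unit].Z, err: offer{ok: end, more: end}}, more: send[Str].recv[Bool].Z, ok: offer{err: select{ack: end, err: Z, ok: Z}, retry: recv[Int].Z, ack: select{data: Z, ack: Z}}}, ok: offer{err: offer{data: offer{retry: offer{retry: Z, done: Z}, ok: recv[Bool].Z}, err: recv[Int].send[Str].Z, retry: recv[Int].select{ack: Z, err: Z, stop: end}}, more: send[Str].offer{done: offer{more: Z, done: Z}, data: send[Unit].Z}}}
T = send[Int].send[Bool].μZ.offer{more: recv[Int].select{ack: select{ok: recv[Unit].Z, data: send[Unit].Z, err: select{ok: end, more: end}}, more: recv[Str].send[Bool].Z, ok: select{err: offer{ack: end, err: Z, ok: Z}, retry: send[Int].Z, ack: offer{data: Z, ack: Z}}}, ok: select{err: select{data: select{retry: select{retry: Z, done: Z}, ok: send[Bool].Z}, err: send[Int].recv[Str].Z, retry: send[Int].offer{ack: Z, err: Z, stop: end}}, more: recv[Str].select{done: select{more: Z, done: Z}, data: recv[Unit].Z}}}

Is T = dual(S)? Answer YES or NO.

recv[Int] | send[Int]  ok
  recv[Bool] | send[Bool]  ok
    μZ | μZ  ok (rec unchanged)
      select{more,ok} | offer{more,ok}  ok labels match
        [more]
          send[Int] | recv[Int]  ok
            offer{ack,more,ok} | select{ack,more,ok}  ok labels match
              [ack]
                offer{ok,data,err} | select{ok,data,err}  ok labels match
                  [ok]
                    send[Unit] | recv[Unit]  ok
                      Z | Z  ok
                  [data]
                    recv[Unit] | send[Unit]  ok
                      Z | Z  ok
                  [err]
                    offer{ok,more} | select{ok,more}  ok labels match
                      [ok]
                        end | end  ok
                      [more]
                        end | end  ok
              [more]
                send[Str] | recv[Str]  ok
                  recv[Bool] | send[Bool]  ok
                    Z | Z  ok
              [ok]
                offer{err,retry,ack} | select{err,retry,ack}  ok labels match
                  [err]
                    select{ack,err,ok} | offer{ack,err,ok}  ok labels match
                      [ack]
                        end | end  ok
                      [err]
                        Z | Z  ok
                      [ok]
                        Z | Z  ok
                  [retry]
                    recv[Int] | send[Int]  ok
                      Z | Z  ok
                  [ack]
                    select{data,ack} | offer{data,ack}  ok labels match
                      [data]
                        Z | Z  ok
                      [ack]
                        Z | Z  ok
        [ok]
          offer{err,more} | select{err,more}  ok labels match
            [err]
              offer{data,err,retry} | select{data,err,retry}  ok labels match
                [data]
                  offer{retry,ok} | select{retry,ok}  ok labels match
                    [retry]
                      offer{retry,done} | select{retry,done}  ok labels match
                        [retry]
                          Z | Z  ok
                        [done]
                          Z | Z  ok
                    [ok]
                      recv[Bool] | send[Bool]  ok
                        Z | Z  ok
                [err]
                  recv[Int] | send[Int]  ok
                    send[Str] | recv[Str]  ok
                      Z | Z  ok
                [retry]
                  recv[Int] | send[Int]  ok
                    select{ack,err,stop} | offer{ack,err,stop}  ok labels match
                      [ack]
                        Z | Z  ok
                      [err]
                        Z | Z  ok
                      [stop]
                        end | end  ok
            [more]
              send[Str] | recv[Str]  ok
                offer{done,data} | select{done,data}  ok labels match
                  [done]
                    offer{more,done} | select{more,done}  ok labels match
                      [more]
                        Z | Z  ok
                      [done]
                        Z | Z  ok
                  [data]
                    send[Unit] | recv[Unit]  ok
                      Z | Z  ok

YES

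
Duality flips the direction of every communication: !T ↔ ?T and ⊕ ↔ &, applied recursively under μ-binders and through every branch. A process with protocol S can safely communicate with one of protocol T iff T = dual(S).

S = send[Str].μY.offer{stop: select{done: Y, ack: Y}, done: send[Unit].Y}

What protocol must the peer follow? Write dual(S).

send[Str] = recv[Str]
  μY = μY  (binder kept)
    offer{stop,done} = select{stop,done}  (&→⊕)
      case stop:
        select{done,ack} = offer{done,ack}  (internal→external)
          case done:
            dual(Y) = Y
          case ack:
            dual(Y) = Y
      case done:
        send[Unit] = recv[Unit]
          dual(Y) = Y

recv[Str].μY.select{stop: offer{done: Y, ack: Y}, done: recv[Unit].Y}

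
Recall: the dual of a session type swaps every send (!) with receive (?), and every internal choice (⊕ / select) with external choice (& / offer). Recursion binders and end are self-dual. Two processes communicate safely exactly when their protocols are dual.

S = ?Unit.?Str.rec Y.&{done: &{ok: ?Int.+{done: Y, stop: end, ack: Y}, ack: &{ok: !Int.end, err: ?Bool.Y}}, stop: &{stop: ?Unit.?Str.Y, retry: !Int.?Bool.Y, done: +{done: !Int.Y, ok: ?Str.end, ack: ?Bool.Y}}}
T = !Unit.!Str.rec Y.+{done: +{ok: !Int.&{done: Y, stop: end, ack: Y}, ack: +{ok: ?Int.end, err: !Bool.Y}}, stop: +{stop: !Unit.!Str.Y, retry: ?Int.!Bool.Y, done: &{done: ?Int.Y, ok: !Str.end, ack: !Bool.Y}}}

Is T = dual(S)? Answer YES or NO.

YES

?Unit ‖ !Unit  ✓
  ?Str ‖ !Str  ✓
    rec Y ‖ rec Y  ✓ (μ self-dual)
      &{done,stop} ‖ +{done,stop}  ✓ same labels
        case done:
          &{ok,ack} ‖ +{ok,ack}  ✓ same labels
            case ok:
              ?Int ‖ !Int  ✓
                +{done,stop,ack} ‖ &{done,stop,ack}  ✓ same labels
                  case done:
                    Y ‖ Y  ✓
                  case stop:
                    end ‖ end  ✓
                  case ack:
                    Y ‖ Y  ✓
            case ack:
              &{ok,err} ‖ +{ok,err}  ✓ same labels
                case ok:
                  !Int ‖ ?Int  ✓
                    end ‖ end  ✓
                case err:
                  ?Bool ‖ !Bool  ✓
                    Y ‖ Y  ✓
        case stop:
          &{stop,retry,done} ‖ +{stop,retry,done}  ✓ same labels
            case stop:
              ?Unit ‖ !Unit  ✓
                ?Str ‖ !Str  ✓
                  Y ‖ Y  ✓
            case retry:
              !Int ‖ ?Int  ✓
                ?Bool ‖ !Bool  ✓
                  Y ‖ Y  ✓
            case done:
              +{done,ok,ack} ‖ &{done,ok,ack}  ✓ same labels
                case done:
                  !Int ‖ ?Int  ✓
                    Y ‖ Y  ✓
                case ok:
                  ?Str ‖ !Str  ✓
                    end ‖ end  ✓
                case ack:
                  ?Bool ‖ !Bool  ✓
                    Y ‖ Y  ✓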